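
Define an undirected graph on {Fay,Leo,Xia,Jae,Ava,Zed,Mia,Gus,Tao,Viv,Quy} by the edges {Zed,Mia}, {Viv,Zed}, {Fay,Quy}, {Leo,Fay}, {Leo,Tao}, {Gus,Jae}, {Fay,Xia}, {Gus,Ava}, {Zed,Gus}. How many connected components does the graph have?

2

Component: {Fay, Leo, Xia, Tao, Quy}
Component: {Jae, Ava, Zed, Mia, Gus, Viv}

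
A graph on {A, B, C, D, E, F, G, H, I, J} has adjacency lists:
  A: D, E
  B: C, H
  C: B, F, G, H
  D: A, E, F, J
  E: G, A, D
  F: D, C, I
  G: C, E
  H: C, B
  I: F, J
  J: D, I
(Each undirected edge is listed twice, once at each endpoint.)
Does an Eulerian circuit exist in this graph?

Degrees: A:2, B:2, C:4, D:4, E:3, F:3, G:2, H:2, I:2, J:2
Vertices with odd degree: E, F. An Eulerian circuit requires all degrees even.

No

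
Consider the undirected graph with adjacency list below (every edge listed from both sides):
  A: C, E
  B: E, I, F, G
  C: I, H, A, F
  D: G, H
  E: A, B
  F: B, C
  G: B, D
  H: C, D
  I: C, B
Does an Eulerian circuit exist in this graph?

Degrees: A:2, B:4, C:4, D:2, E:2, F:2, G:2, H:2, I:2
Every vertex has even degree and the edges form a single connected piece, so an Eulerian circuit exists.

Yes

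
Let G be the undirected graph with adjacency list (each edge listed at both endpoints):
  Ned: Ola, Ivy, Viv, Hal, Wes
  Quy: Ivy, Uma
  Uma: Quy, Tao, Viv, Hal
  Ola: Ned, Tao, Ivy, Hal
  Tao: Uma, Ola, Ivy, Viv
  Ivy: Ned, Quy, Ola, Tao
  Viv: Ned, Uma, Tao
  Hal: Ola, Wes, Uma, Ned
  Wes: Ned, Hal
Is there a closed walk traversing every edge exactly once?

Degrees: Ned:5, Quy:2, Uma:4, Ola:4, Tao:4, Ivy:4, Viv:3, Hal:4, Wes:2
Ned, Viv have odd degree; an Eulerian circuit needs every degree to be even, so none exists.

No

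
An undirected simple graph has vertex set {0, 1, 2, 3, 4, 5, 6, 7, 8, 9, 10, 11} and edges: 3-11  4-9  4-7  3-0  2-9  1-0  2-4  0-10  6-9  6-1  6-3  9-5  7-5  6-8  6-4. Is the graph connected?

Yes

Starting from 0 and exploring outward reaches every vertex (0, 3, 10, 1, 6, 11, 4, 8, 9, 7, 2, 5); the graph is connected.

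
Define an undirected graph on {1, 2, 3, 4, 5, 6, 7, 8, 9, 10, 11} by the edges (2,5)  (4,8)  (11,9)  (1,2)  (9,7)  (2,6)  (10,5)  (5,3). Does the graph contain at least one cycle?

|V| = 11, |E| = 8, number of components = 3.
Since 8 = 11 - 3, the graph is a forest and contains no cycle.

No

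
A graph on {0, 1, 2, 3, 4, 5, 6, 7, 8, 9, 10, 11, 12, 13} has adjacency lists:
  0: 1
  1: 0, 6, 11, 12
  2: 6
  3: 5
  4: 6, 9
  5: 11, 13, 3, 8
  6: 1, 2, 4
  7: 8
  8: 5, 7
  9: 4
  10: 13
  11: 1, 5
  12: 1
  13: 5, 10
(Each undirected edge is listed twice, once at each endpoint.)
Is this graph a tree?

|V| = 14, |E| = 13.
Connected and |E| = |V| - 1, which characterizes a tree.

Yes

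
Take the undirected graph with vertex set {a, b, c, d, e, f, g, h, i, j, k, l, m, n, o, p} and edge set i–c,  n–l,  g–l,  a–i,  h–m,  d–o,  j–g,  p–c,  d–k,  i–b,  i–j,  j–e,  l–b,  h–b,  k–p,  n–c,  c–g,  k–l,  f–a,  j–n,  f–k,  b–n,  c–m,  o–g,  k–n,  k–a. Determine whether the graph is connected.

Yes

A breadth-first search from a visits a, k, i, f, d, l, p, n, j, b, c, o, g, e, h, m — all 16 vertices — so the graph is connected.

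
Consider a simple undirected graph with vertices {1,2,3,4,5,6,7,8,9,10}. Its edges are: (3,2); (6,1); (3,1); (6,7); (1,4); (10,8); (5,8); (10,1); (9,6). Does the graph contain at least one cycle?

The graph has 10 vertices, 9 edges, and 1 connected component.
Since 9 = 10 - 1, the graph is a forest and contains no cycle.

No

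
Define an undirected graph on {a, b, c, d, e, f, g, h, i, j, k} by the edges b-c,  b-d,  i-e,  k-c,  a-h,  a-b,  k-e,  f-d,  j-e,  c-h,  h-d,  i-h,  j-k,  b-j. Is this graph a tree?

No

|V| = 11, |E| = 14.
It splits into 2 components, so it cannot be a tree.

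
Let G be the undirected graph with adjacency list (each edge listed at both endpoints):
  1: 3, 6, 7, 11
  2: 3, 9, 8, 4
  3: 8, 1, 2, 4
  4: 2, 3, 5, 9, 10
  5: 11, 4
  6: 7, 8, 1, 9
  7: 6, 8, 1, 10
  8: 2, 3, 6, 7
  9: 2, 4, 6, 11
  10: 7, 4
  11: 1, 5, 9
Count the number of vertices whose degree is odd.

Degrees: 1:4, 2:4, 3:4, 4:5, 5:2, 6:4, 7:4, 8:4, 9:4, 10:2, 11:3
Odd-degree vertices: 4, 11.

2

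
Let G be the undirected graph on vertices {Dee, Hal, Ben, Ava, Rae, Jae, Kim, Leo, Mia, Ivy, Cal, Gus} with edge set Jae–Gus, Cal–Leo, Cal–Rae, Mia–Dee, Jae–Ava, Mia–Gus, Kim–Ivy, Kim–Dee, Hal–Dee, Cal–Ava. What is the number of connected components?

Component: {Ben}
Component: {Dee, Hal, Ava, Rae, Jae, Kim, Leo, Mia, Ivy, Cal, Gus}

2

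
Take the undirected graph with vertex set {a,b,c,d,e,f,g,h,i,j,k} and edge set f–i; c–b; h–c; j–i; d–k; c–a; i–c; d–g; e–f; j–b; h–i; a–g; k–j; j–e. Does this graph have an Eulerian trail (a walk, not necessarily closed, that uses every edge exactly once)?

Yes

Degrees: a:2, b:2, c:4, d:2, e:2, f:2, g:2, h:2, i:4, j:4, k:2
Odd-degree vertices: none (0 total).
The non-isolated vertices are connected and exactly 0 have odd degree, so an Eulerian trail exists.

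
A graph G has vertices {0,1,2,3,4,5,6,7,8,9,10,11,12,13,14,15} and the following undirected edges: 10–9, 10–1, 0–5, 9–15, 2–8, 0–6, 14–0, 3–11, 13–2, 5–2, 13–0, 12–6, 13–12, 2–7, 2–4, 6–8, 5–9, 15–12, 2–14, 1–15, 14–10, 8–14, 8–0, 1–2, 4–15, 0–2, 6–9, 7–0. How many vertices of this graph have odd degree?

8

Degrees: 0:7, 1:3, 2:8, 3:1, 4:2, 5:3, 6:4, 7:2, 8:4, 9:4, 10:3, 11:1, 12:3, 13:3, 14:4, 15:4
Odd-degree vertices: 0, 1, 3, 5, 10, 11, 12, 13.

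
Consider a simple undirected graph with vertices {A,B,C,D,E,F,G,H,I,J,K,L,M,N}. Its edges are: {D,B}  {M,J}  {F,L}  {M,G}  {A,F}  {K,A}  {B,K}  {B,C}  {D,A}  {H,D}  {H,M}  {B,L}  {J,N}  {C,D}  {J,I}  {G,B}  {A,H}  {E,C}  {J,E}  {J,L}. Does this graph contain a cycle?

Yes

The graph has 14 vertices, 20 edges, and 1 connected component.
One cycle is B-L-J-E-C-B.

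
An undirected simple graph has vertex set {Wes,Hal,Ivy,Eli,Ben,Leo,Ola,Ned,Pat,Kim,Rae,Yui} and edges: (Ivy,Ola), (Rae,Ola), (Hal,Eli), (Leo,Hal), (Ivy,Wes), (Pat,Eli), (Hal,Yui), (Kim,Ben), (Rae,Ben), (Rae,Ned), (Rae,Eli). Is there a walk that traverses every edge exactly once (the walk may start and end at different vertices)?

No

Degrees: Wes:1, Hal:3, Ivy:2, Eli:3, Ben:2, Leo:1, Ola:2, Ned:1, Pat:1, Kim:1, Rae:4, Yui:1
Odd-degree vertices: Wes, Hal, Eli, Leo, Ned, Pat, Kim, Yui (8 total).
With 8 odd-degree vertices (more than two), no single trail can use every edge.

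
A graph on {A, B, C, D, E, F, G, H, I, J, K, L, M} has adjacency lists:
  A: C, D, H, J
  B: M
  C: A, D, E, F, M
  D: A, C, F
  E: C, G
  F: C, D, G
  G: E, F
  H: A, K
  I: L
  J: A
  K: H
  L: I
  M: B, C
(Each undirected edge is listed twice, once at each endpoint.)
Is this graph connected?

No

Component: {I, L}
Component: {A, B, C, D, E, F, G, H, J, K, M}
No edge joins these 2 groups, so the graph is disconnected.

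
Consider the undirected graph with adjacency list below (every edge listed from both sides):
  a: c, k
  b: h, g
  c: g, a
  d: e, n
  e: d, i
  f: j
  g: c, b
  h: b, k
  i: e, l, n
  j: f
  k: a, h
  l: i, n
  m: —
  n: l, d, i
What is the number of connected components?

4

Component: {m}
Component: {f, j}
Component: {d, e, i, l, n}
Component: {a, b, c, g, h, k}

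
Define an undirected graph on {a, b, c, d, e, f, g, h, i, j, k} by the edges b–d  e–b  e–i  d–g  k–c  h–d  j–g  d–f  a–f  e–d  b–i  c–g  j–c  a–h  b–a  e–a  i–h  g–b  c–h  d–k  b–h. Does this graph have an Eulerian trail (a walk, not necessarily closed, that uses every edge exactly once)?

Yes

Degrees: a:4, b:6, c:4, d:6, e:4, f:2, g:4, h:5, i:3, j:2, k:2
Odd-degree vertices: h, i (2 total).
With 2 odd-degree vertices and all edges in one connected piece, an Eulerian trail exists (from h to i).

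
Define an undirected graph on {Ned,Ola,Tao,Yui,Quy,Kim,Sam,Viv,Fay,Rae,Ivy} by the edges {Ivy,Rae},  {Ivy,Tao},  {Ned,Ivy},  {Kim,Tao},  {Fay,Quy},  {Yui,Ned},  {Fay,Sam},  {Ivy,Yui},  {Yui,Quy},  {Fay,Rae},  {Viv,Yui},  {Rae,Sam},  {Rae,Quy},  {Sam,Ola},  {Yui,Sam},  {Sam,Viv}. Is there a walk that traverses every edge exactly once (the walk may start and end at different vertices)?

No

Degrees: Ned:2, Ola:1, Tao:2, Yui:5, Quy:3, Kim:1, Sam:5, Viv:2, Fay:3, Rae:4, Ivy:4
Odd-degree vertices: Ola, Yui, Quy, Kim, Sam, Fay (6 total).
With 6 odd-degree vertices (more than two), no single trail can use every edge.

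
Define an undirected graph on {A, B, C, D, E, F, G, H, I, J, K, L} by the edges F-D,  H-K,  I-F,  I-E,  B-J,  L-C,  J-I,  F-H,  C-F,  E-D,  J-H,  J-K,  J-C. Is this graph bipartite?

No

The cycle J-K-H-J has length 3, which is odd, so the graph is not bipartite.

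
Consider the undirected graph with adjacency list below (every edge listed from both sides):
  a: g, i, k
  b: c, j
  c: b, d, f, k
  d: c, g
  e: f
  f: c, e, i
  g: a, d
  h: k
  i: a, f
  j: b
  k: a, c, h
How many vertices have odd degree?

6

Degrees: a:3, b:2, c:4, d:2, e:1, f:3, g:2, h:1, i:2, j:1, k:3
Odd-degree vertices: a, e, f, h, j, k.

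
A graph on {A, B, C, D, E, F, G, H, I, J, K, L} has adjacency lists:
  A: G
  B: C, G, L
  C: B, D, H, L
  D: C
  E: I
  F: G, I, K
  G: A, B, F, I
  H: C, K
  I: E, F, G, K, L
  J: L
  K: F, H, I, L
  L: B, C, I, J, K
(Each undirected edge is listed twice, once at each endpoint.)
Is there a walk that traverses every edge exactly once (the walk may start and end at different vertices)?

No

Degrees: A:1, B:3, C:4, D:1, E:1, F:3, G:4, H:2, I:5, J:1, K:4, L:5
Odd-degree vertices: A, B, D, E, F, I, J, L (8 total).
With 8 odd-degree vertices (more than two), no single trail can use every edge.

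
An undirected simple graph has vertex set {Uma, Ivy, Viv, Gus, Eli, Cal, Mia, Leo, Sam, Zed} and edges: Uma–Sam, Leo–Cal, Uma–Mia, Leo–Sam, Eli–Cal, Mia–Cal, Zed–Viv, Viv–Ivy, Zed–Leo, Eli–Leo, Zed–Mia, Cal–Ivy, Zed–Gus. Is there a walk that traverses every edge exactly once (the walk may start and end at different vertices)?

Yes

Degrees: Uma:2, Ivy:2, Viv:2, Gus:1, Eli:2, Cal:4, Mia:3, Leo:4, Sam:2, Zed:4
Odd-degree vertices: Gus, Mia (2 total).
The non-isolated vertices are connected and exactly 2 have odd degree, so an Eulerian trail exists (from Gus to Mia).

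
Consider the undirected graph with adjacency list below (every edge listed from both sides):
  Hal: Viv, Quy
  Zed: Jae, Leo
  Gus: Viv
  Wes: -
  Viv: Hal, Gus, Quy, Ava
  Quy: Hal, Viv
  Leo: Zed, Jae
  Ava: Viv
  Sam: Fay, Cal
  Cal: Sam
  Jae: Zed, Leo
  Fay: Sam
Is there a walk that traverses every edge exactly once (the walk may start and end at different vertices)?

No

Degrees: Hal:2, Zed:2, Gus:1, Wes:0, Viv:4, Quy:2, Leo:2, Ava:1, Sam:2, Cal:1, Jae:2, Fay:1
Odd-degree vertices: Gus, Ava, Cal, Fay (4 total).
With 4 odd-degree vertices (more than two), no single trail can use every edge.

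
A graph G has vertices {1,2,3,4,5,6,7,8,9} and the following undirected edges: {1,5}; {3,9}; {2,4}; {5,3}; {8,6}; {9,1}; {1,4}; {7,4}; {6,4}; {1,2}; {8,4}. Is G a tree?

No

The graph has 9 vertices and 11 edges.
Connected but with 11 > 8 edges, so it has a cycle and is not a tree.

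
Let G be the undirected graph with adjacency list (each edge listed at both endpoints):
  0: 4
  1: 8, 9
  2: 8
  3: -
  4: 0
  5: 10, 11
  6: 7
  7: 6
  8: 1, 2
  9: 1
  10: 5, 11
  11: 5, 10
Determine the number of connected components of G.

5

Component: {3}
Component: {0, 4}
Component: {6, 7}
Component: {5, 10, 11}
Component: {1, 2, 8, 9}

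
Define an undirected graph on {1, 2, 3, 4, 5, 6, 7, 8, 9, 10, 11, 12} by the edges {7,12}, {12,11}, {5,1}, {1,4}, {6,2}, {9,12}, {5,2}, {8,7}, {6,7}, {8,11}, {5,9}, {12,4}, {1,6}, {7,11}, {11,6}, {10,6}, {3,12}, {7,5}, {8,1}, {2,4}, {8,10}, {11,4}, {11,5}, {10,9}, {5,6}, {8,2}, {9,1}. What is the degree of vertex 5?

Neighbors of 5: 1, 2, 6, 7, 9, 11.

6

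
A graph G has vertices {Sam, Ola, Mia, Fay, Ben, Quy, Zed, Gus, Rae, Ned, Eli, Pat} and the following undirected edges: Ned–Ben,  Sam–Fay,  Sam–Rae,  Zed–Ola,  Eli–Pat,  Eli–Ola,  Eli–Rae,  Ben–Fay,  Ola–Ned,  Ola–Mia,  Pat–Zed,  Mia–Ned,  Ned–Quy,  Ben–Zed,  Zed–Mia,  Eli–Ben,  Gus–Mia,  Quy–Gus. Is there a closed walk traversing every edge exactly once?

Degrees: Sam:2, Ola:4, Mia:4, Fay:2, Ben:4, Quy:2, Zed:4, Gus:2, Rae:2, Ned:4, Eli:4, Pat:2
All degrees are even and the non-isolated vertices are connected — an Eulerian circuit exists.

Yes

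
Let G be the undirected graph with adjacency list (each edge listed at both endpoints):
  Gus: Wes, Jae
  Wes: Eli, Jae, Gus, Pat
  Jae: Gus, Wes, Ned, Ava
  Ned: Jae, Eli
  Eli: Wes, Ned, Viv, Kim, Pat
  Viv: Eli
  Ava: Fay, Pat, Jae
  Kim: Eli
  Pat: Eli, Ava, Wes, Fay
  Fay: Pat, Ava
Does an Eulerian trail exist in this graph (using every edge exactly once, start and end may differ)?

Degrees: Gus:2, Wes:4, Jae:4, Ned:2, Eli:5, Viv:1, Ava:3, Kim:1, Pat:4, Fay:2
Odd-degree vertices: Eli, Viv, Ava, Kim (4 total).
An Eulerian trail requires 0 or 2 odd-degree vertices; here there are 4.

No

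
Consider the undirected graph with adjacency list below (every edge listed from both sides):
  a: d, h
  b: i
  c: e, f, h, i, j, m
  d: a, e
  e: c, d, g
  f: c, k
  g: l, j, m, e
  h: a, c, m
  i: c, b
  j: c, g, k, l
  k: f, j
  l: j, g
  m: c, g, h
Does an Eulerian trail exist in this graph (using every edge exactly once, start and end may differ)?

Degrees: a:2, b:1, c:6, d:2, e:3, f:2, g:4, h:3, i:2, j:4, k:2, l:2, m:3
Odd-degree vertices: b, e, h, m (4 total).
With 4 odd-degree vertices (more than two), no single trail can use every edge.

No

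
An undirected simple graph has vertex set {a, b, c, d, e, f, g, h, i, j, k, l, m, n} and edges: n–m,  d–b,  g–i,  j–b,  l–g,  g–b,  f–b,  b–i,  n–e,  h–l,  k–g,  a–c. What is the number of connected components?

3

Component: {a, c}
Component: {e, m, n}
Component: {b, d, f, g, h, i, j, k, l}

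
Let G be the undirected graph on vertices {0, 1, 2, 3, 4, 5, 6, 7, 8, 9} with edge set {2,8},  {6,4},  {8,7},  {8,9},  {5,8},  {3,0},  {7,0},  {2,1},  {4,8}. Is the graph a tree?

|V| = 10, |E| = 9.
It is connected with exactly 9 edges, hence acyclic — it is a tree.

Yes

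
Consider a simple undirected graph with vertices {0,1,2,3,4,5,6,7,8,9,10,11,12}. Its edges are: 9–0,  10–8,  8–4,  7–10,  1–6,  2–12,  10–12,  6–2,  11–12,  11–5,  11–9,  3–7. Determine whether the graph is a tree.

|V| = 13, |E| = 12.
Connected and |E| = |V| - 1, which characterizes a tree.

Yes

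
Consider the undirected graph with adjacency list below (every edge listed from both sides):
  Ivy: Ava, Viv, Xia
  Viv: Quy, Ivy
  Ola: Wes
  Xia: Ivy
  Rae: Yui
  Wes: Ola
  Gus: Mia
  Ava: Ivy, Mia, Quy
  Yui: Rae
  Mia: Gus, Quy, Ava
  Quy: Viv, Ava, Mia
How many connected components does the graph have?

3

Component: {Ola, Wes}
Component: {Rae, Yui}
Component: {Ivy, Viv, Xia, Gus, Ava, Mia, Quy}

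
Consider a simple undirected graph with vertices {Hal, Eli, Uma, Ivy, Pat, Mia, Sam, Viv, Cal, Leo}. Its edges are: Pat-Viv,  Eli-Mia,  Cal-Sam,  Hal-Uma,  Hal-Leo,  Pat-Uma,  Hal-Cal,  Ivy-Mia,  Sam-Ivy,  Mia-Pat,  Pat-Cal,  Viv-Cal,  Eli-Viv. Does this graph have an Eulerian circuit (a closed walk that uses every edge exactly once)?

Degrees: Hal:3, Eli:2, Uma:2, Ivy:2, Pat:4, Mia:3, Sam:2, Viv:3, Cal:4, Leo:1
Hal, Mia, Viv, Leo have odd degree; an Eulerian circuit needs every degree to be even, so none exists.

No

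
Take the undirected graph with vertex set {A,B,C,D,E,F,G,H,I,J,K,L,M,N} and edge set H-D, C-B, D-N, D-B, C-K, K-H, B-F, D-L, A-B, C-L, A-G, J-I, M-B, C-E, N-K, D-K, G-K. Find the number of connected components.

2

Component: {I, J}
Component: {A, B, C, D, E, F, G, H, K, L, M, N}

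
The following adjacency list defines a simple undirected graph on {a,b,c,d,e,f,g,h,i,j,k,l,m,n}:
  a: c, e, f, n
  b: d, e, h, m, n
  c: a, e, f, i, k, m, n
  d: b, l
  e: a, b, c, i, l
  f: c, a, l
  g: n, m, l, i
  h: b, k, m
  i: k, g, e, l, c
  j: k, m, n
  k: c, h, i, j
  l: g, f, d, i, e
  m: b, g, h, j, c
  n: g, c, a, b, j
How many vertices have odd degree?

Degrees: a:4, b:5, c:7, d:2, e:5, f:3, g:4, h:3, i:5, j:3, k:4, l:5, m:5, n:5
Odd-degree vertices: b, c, e, f, h, i, j, l, m, n.

10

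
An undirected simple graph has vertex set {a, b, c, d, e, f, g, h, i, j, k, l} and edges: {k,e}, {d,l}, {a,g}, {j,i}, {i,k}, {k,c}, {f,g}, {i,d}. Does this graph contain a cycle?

No

|V| = 12, |E| = 8, number of components = 4.
Since 8 = 12 - 4, the graph is a forest and contains no cycle.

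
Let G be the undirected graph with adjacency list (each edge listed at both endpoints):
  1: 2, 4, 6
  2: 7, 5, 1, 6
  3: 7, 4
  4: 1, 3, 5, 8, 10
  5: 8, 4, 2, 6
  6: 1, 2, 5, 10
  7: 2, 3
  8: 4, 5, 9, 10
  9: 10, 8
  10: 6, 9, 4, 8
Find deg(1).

3

Neighbors of 1: 2, 4, 6.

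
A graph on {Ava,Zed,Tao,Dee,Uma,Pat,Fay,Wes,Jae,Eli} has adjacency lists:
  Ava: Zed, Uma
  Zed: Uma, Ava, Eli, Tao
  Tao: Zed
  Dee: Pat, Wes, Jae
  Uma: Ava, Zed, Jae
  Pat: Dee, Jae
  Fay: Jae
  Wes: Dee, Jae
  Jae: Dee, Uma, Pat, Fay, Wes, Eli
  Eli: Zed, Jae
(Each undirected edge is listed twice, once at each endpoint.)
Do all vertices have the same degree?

Degrees: Ava:2, Zed:4, Tao:1, Dee:3, Uma:3, Pat:2, Fay:1, Wes:2, Jae:6, Eli:2
Degrees are not all equal (e.g. deg(Tao)=1 but deg(Jae)=6); not regular.

No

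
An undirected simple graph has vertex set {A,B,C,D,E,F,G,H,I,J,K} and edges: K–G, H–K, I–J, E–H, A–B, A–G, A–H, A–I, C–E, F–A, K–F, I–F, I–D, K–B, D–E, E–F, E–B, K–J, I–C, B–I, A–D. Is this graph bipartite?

The cycle A-I-B-A has length 3, which is odd, so the graph is not bipartite.

No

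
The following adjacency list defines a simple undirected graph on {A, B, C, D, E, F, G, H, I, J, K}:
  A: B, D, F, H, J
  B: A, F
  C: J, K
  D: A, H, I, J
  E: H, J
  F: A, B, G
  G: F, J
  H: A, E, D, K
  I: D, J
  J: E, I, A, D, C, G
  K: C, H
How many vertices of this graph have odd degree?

2

Degrees: A:5, B:2, C:2, D:4, E:2, F:3, G:2, H:4, I:2, J:6, K:2
Odd-degree vertices: A, F.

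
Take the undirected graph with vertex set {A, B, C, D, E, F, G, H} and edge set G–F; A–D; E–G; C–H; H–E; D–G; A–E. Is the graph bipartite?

Yes

Partition the vertices as {B, C, D, E, F} vs {A, G, H}. Each listed edge has one endpoint in each part, so the graph is bipartite.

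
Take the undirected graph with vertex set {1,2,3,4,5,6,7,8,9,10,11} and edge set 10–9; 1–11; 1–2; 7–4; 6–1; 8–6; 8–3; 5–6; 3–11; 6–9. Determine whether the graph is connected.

Component: {4, 7}
Component: {1, 2, 3, 5, 6, 8, 9, 10, 11}
There are 2 separate components, so the graph is not connected.

No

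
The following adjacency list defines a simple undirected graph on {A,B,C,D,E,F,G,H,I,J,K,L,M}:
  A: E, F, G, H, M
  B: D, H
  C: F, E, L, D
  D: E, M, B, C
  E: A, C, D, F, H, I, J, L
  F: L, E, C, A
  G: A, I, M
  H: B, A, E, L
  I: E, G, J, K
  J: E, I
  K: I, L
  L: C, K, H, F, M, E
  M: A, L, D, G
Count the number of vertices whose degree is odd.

Degrees: A:5, B:2, C:4, D:4, E:8, F:4, G:3, H:4, I:4, J:2, K:2, L:6, M:4
Odd-degree vertices: A, G.

2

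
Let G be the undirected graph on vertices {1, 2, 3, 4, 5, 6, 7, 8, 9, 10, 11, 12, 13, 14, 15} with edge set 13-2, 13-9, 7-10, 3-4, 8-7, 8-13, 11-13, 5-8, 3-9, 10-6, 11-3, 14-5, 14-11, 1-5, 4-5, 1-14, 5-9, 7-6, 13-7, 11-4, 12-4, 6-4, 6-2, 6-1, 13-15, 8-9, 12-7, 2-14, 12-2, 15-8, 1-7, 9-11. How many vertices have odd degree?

8

Degrees: 1:4, 2:4, 3:3, 4:5, 5:5, 6:5, 7:6, 8:5, 9:5, 10:2, 11:5, 12:3, 13:6, 14:4, 15:2
Odd-degree vertices: 3, 4, 5, 6, 8, 9, 11, 12.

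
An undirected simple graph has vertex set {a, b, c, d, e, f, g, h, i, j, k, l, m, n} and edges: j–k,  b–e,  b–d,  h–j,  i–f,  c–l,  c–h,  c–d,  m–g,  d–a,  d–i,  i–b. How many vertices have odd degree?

10

Degrees: a:1, b:3, c:3, d:4, e:1, f:1, g:1, h:2, i:3, j:2, k:1, l:1, m:1, n:0
Odd-degree vertices: a, b, c, e, f, g, i, k, l, m.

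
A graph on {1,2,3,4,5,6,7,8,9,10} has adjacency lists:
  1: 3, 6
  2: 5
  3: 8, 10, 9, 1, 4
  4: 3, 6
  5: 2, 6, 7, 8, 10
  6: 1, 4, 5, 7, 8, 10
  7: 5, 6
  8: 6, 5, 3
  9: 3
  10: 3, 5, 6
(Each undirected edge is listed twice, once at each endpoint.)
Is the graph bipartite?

The cycle 5-6-10-5 has length 3, which is odd, so the graph is not bipartite.

No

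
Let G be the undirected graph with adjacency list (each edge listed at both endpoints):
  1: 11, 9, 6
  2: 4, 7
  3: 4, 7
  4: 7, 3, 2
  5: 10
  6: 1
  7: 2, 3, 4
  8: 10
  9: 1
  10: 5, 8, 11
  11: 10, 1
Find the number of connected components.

Component: {2, 3, 4, 7}
Component: {1, 5, 6, 8, 9, 10, 11}

2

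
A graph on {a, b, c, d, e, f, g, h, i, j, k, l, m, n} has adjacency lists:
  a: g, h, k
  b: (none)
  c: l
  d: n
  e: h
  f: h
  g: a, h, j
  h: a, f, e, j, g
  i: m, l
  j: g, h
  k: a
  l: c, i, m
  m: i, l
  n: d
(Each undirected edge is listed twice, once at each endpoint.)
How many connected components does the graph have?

4

Component: {b}
Component: {d, n}
Component: {c, i, l, m}
Component: {a, e, f, g, h, j, k}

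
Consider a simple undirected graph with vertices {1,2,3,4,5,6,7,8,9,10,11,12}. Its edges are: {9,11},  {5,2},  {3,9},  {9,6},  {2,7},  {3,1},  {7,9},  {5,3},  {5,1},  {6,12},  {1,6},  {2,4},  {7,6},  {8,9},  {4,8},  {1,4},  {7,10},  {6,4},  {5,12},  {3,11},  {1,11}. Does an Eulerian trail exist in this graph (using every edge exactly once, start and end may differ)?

No

Degrees: 1:5, 2:3, 3:4, 4:4, 5:4, 6:5, 7:4, 8:2, 9:5, 10:1, 11:3, 12:2
Odd-degree vertices: 1, 2, 6, 9, 10, 11 (6 total).
An Eulerian trail requires 0 or 2 odd-degree vertices; here there are 6.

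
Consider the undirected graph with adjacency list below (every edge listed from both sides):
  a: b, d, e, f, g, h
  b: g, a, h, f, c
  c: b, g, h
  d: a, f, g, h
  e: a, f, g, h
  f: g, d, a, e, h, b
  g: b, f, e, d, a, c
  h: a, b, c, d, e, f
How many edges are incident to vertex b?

5

Neighbors of b: a, c, f, g, h.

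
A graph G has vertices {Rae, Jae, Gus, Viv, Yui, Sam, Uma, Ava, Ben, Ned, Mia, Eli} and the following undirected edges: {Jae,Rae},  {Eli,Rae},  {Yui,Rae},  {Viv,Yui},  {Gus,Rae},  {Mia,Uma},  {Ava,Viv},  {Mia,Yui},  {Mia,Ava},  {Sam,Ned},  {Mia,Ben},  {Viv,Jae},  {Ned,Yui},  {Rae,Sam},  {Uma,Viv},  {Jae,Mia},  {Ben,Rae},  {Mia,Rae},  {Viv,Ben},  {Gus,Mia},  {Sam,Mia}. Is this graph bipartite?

The cycle Yui-Mia-Rae-Yui has length 3, which is odd, so the graph is not bipartite.

No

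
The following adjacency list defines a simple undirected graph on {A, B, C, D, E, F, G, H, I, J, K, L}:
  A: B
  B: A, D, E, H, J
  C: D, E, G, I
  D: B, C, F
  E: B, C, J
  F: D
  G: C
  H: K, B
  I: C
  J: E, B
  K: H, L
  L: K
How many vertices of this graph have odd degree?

Degrees: A:1, B:5, C:4, D:3, E:3, F:1, G:1, H:2, I:1, J:2, K:2, L:1
Odd-degree vertices: A, B, D, E, F, G, I, L.

8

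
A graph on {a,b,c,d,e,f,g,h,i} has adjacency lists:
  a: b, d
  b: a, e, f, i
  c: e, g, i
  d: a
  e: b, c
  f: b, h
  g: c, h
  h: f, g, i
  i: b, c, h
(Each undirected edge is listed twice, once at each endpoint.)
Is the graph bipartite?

Yes

A valid 2-coloring puts {b, c, d, h} on one side and {a, e, f, g, i} on the other; every edge crosses between the two sides.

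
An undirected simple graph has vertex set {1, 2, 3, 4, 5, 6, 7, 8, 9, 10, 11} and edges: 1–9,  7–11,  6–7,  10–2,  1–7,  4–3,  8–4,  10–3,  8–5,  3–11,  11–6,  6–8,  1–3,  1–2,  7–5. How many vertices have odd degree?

Degrees: 1:4, 2:2, 3:4, 4:2, 5:2, 6:3, 7:4, 8:3, 9:1, 10:2, 11:3
Odd-degree vertices: 6, 8, 9, 11.

4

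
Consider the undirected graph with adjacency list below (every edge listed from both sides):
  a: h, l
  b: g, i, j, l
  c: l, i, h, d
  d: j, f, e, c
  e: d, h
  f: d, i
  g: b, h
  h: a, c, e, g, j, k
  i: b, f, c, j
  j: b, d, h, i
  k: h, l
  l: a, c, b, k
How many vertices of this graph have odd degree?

Degrees: a:2, b:4, c:4, d:4, e:2, f:2, g:2, h:6, i:4, j:4, k:2, l:4
Odd-degree vertices: none.

0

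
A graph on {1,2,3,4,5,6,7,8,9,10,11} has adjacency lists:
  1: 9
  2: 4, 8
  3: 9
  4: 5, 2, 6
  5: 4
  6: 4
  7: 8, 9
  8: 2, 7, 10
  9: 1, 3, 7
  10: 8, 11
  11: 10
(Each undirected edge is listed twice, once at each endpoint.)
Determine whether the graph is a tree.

|V| = 11, |E| = 10.
It is connected with exactly 10 edges, hence acyclic — it is a tree.

Yes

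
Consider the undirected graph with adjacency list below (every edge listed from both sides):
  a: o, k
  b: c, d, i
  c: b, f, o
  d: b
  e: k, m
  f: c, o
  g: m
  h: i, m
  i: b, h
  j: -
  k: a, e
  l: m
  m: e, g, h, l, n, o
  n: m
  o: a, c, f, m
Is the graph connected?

No

Component: {j}
Component: {a, b, c, d, e, f, g, h, i, k, l, m, n, o}
No edge joins these 2 groups, so the graph is disconnected.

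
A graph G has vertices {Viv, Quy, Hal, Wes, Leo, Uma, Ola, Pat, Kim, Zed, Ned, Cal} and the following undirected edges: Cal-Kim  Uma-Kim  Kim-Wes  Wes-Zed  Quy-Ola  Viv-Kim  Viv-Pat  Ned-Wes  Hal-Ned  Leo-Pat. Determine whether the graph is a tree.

The graph has 12 vertices and 10 edges.
It is not connected, so it is not a tree.

No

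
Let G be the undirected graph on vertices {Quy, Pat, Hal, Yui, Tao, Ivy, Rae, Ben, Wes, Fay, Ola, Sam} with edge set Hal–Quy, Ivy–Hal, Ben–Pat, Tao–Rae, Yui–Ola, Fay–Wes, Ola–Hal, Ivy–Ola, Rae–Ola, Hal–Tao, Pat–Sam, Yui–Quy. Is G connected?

Component: {Wes, Fay}
Component: {Pat, Ben, Sam}
Component: {Quy, Hal, Yui, Tao, Ivy, Rae, Ola}
There are 3 separate components, so the graph is not connected.

No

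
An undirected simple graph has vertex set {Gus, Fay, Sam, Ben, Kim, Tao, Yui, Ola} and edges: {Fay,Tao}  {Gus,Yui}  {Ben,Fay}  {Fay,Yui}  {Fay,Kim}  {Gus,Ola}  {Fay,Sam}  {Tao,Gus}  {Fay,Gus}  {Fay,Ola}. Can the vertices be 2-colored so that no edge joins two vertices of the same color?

Gus-Fay-Ola-Gus is an odd cycle (length 3), and a bipartite graph can contain only even cycles.

No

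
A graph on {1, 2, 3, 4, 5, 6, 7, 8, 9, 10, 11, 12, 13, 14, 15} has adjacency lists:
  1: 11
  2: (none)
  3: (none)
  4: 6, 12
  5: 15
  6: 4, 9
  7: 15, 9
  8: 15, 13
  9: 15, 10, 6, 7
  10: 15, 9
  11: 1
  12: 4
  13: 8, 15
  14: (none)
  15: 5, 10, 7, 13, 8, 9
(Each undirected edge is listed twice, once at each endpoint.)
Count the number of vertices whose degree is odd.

4

Degrees: 1:1, 2:0, 3:0, 4:2, 5:1, 6:2, 7:2, 8:2, 9:4, 10:2, 11:1, 12:1, 13:2, 14:0, 15:6
Odd-degree vertices: 1, 5, 11, 12.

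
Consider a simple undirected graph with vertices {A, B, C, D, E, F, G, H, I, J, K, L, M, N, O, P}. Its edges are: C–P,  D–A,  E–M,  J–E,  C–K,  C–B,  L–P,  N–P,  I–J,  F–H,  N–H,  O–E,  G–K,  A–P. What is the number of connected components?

2

Component: {E, I, J, M, O}
Component: {A, B, C, D, F, G, H, K, L, N, P}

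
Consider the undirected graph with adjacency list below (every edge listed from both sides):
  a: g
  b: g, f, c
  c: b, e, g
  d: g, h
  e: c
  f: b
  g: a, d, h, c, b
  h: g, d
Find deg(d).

Neighbors of d: g, h.

2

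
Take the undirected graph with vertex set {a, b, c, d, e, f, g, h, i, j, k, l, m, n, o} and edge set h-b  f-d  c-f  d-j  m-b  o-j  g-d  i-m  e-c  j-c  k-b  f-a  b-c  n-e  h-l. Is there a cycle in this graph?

Yes

The graph has 15 vertices, 15 edges, and 1 connected component.
Since 15 > 15 - 1, a cycle must exist; for instance f-c-j-d-f.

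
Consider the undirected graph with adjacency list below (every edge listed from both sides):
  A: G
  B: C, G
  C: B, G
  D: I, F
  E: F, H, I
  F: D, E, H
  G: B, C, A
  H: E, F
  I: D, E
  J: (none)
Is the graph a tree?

No

The graph has 10 vertices and 10 edges.
It is not connected, so it is not a tree.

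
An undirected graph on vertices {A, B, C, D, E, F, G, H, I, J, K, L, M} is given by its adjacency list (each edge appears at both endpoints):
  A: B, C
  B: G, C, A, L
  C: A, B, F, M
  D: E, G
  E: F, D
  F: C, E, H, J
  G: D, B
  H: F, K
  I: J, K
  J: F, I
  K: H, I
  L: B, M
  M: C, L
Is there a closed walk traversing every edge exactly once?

Degrees: A:2, B:4, C:4, D:2, E:2, F:4, G:2, H:2, I:2, J:2, K:2, L:2, M:2
All degrees are even and the non-isolated vertices are connected — an Eulerian circuit exists.

Yes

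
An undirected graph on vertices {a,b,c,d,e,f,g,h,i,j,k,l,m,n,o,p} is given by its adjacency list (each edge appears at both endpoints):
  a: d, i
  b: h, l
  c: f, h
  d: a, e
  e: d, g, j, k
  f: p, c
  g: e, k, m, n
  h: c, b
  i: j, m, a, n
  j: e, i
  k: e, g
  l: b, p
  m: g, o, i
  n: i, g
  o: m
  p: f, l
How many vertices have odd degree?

Degrees: a:2, b:2, c:2, d:2, e:4, f:2, g:4, h:2, i:4, j:2, k:2, l:2, m:3, n:2, o:1, p:2
Odd-degree vertices: m, o.

2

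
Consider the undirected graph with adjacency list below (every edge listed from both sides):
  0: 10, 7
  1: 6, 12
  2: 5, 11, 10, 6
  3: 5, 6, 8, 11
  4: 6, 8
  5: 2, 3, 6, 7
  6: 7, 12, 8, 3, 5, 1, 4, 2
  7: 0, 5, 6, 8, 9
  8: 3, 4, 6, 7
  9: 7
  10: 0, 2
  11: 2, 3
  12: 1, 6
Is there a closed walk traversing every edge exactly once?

No

Degrees: 0:2, 1:2, 2:4, 3:4, 4:2, 5:4, 6:8, 7:5, 8:4, 9:1, 10:2, 11:2, 12:2
Vertices with odd degree: 7, 9. An Eulerian circuit requires all degrees even.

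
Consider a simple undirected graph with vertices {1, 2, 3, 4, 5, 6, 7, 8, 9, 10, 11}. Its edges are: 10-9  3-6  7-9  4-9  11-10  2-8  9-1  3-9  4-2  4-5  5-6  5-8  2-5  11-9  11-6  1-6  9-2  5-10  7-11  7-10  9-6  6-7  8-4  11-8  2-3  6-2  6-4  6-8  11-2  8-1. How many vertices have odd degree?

6

Degrees: 1:3, 2:7, 3:3, 4:5, 5:5, 6:9, 7:4, 8:6, 9:8, 10:4, 11:6
Odd-degree vertices: 1, 2, 3, 4, 5, 6.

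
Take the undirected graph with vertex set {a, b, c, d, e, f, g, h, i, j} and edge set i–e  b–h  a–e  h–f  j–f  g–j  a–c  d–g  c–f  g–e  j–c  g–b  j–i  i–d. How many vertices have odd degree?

Degrees: a:2, b:2, c:3, d:2, e:3, f:3, g:4, h:2, i:3, j:4
Odd-degree vertices: c, e, f, i.

4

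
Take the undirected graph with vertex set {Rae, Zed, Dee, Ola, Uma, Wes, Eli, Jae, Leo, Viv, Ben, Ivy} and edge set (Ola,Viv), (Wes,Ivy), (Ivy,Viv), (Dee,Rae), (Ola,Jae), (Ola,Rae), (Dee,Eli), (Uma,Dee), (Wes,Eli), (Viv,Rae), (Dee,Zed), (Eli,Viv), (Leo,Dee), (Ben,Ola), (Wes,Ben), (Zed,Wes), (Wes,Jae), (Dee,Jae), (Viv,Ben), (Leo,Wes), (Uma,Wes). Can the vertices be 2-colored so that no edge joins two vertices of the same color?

The cycle Viv-Rae-Ola-Viv has length 3, which is odd, so the graph is not bipartite.

No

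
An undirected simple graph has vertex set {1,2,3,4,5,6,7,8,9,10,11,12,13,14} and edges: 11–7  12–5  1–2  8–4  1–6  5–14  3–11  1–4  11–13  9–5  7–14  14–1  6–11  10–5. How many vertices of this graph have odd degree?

Degrees: 1:4, 2:1, 3:1, 4:2, 5:4, 6:2, 7:2, 8:1, 9:1, 10:1, 11:4, 12:1, 13:1, 14:3
Odd-degree vertices: 2, 3, 8, 9, 10, 12, 13, 14.

8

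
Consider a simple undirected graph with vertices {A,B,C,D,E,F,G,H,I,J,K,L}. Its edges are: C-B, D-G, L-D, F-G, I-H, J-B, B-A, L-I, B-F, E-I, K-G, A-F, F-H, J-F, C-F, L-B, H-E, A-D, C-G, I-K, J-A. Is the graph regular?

No

Degrees: A:4, B:5, C:3, D:3, E:2, F:6, G:4, H:3, I:4, J:3, K:2, L:3
Degrees are not all equal (e.g. deg(E)=2 but deg(F)=6); not regular.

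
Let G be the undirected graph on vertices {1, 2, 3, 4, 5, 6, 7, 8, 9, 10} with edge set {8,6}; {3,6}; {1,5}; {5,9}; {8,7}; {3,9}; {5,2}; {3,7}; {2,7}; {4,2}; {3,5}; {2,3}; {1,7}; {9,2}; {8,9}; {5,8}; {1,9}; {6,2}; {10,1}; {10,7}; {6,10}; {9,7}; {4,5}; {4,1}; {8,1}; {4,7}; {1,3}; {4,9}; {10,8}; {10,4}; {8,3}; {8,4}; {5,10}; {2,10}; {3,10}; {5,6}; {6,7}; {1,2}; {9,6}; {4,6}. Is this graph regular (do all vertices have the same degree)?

Yes

Degrees: 1:8, 2:8, 3:8, 4:8, 5:8, 6:8, 7:8, 8:8, 9:8, 10:8
Every vertex has degree 8, so the graph is 8-regular.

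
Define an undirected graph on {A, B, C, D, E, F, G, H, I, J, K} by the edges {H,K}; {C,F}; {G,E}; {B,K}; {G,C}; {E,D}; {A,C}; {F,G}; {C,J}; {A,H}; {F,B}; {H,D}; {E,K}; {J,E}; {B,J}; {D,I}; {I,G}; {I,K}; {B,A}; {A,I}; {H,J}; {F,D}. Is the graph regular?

Degrees: A:4, B:4, C:4, D:4, E:4, F:4, G:4, H:4, I:4, J:4, K:4
All degrees equal 4; the graph is regular.

Yes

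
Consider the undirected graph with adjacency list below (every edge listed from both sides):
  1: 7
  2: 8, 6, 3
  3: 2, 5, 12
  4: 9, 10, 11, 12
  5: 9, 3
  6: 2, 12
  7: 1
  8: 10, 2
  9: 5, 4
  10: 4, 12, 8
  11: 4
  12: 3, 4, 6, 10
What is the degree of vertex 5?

2

Neighbors of 5: 3, 9.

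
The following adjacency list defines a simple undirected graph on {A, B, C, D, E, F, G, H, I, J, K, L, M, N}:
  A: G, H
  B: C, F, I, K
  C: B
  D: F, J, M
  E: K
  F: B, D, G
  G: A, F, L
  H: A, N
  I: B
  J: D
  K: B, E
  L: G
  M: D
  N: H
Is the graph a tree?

Yes

|V| = 14, |E| = 13.
Connected and |E| = |V| - 1, which characterizes a tree.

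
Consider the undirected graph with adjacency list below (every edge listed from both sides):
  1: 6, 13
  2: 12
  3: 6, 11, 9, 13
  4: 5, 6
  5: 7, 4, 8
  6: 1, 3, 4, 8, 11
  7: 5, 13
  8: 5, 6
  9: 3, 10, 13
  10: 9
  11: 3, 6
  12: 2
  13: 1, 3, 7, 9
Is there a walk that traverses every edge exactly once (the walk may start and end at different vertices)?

No

Degrees: 1:2, 2:1, 3:4, 4:2, 5:3, 6:5, 7:2, 8:2, 9:3, 10:1, 11:2, 12:1, 13:4
Odd-degree vertices: 2, 5, 6, 9, 10, 12 (6 total).
With 6 odd-degree vertices (more than two), no single trail can use every edge.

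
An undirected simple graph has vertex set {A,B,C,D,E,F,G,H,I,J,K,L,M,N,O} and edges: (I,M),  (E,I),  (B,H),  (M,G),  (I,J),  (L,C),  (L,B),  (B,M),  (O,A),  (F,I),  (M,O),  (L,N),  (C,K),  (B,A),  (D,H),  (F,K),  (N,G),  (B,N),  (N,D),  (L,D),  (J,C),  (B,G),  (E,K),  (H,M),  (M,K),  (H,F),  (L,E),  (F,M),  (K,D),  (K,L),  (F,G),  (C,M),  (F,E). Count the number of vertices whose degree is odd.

0

Degrees: A:2, B:6, C:4, D:4, E:4, F:6, G:4, H:4, I:4, J:2, K:6, L:6, M:8, N:4, O:2
Odd-degree vertices: none.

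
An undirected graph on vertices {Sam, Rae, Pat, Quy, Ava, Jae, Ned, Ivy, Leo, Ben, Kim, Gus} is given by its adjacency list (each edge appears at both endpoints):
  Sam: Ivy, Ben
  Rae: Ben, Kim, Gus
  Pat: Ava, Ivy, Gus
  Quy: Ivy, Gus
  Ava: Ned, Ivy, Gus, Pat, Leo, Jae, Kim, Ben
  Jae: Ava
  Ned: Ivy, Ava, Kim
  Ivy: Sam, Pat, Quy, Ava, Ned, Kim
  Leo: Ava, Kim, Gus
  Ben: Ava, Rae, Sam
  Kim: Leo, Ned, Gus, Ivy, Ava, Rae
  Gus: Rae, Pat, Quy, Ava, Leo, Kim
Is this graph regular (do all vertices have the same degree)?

No

Degrees: Sam:2, Rae:3, Pat:3, Quy:2, Ava:8, Jae:1, Ned:3, Ivy:6, Leo:3, Ben:3, Kim:6, Gus:6
Vertex Jae has degree 1 while Ava has degree 8, so the graph is not regular.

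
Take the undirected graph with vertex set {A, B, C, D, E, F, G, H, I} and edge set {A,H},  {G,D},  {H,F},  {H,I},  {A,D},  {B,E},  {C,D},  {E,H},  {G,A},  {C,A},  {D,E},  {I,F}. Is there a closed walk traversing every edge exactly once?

Degrees: A:4, B:1, C:2, D:4, E:3, F:2, G:2, H:4, I:2
Vertices with odd degree: B, E. An Eulerian circuit requires all degrees even.

No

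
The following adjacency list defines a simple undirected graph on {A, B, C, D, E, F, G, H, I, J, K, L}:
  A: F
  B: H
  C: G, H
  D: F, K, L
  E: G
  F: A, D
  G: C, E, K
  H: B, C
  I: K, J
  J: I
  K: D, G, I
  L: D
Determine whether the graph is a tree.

Yes

|V| = 12, |E| = 11.
Connected and |E| = |V| - 1, which characterizes a tree.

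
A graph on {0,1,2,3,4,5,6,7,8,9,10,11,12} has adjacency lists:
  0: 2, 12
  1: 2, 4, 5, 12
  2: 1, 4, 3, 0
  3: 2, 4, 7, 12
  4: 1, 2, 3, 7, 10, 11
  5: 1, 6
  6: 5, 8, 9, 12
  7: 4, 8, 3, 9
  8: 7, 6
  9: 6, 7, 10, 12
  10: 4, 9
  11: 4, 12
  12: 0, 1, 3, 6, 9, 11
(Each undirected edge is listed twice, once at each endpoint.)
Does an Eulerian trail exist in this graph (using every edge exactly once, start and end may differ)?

Degrees: 0:2, 1:4, 2:4, 3:4, 4:6, 5:2, 6:4, 7:4, 8:2, 9:4, 10:2, 11:2, 12:6
Odd-degree vertices: none (0 total).
With 0 odd-degree vertices and all edges in one connected piece, an Eulerian trail exists.

Yes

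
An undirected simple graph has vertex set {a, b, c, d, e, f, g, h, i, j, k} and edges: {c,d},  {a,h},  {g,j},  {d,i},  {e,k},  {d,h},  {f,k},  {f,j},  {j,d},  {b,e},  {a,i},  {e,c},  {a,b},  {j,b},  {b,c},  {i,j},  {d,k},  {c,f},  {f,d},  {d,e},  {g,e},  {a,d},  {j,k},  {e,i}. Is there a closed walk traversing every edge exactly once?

Yes

Degrees: a:4, b:4, c:4, d:8, e:6, f:4, g:2, h:2, i:4, j:6, k:4
All degrees are even and the non-isolated vertices are connected — an Eulerian circuit exists.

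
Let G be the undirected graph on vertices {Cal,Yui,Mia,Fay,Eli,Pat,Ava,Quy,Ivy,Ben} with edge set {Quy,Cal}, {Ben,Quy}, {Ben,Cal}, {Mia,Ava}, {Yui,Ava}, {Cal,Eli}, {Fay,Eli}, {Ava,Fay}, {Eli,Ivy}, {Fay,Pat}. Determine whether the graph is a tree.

No

The graph has 10 vertices and 10 edges.
Connected but with 10 > 9 edges, so it has a cycle and is not a tree.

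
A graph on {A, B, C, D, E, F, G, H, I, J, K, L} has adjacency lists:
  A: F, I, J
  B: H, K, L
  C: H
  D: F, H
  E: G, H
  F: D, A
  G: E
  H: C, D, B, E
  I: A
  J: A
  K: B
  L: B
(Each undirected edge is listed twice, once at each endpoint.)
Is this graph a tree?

The graph has 12 vertices and 11 edges.
Connected and |E| = |V| - 1, which characterizes a tree.

Yes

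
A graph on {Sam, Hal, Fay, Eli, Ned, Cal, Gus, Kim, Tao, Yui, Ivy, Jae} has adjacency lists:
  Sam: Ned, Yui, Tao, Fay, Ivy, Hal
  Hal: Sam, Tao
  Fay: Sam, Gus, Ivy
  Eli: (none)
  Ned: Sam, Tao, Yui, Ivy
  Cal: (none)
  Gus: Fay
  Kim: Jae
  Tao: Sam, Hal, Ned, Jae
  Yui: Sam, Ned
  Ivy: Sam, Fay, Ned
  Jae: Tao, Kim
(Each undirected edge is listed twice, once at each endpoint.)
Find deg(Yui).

2

Neighbors of Yui: Sam, Ned.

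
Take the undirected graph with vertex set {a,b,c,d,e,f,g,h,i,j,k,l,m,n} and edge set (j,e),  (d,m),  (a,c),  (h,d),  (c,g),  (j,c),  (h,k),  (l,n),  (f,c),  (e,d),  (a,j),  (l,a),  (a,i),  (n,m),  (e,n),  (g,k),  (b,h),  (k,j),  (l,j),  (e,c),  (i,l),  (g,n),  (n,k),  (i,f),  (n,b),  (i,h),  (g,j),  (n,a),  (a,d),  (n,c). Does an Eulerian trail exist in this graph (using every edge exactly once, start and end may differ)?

Yes

Degrees: a:6, b:2, c:6, d:4, e:4, f:2, g:4, h:4, i:4, j:6, k:4, l:4, m:2, n:8
Odd-degree vertices: none (0 total).
With 0 odd-degree vertices and all edges in one connected piece, an Eulerian trail exists.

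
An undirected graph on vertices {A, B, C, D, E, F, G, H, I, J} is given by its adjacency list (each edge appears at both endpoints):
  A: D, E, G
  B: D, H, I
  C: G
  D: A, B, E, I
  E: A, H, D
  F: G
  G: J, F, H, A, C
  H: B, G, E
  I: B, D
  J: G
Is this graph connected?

Yes

Starting from A and exploring outward reaches every vertex (A, E, G, D, H, F, C, J, B, I); the graph is connected.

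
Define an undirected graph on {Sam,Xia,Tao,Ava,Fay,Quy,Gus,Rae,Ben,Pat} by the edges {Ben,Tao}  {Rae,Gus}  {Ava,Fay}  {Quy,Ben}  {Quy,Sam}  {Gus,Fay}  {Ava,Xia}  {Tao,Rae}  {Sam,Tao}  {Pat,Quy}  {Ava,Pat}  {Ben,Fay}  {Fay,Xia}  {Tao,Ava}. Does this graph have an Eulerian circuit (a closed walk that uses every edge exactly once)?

Degrees: Sam:2, Xia:2, Tao:4, Ava:4, Fay:4, Quy:3, Gus:2, Rae:2, Ben:3, Pat:2
Quy, Ben have odd degree; an Eulerian circuit needs every degree to be even, so none exists.

No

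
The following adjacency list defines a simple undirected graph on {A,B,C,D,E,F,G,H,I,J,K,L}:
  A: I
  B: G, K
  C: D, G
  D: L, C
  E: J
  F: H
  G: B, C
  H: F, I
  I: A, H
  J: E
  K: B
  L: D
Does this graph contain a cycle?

No

|V| = 12, |E| = 9, number of components = 3.
Since 9 = 12 - 3, the graph is a forest and contains no cycle.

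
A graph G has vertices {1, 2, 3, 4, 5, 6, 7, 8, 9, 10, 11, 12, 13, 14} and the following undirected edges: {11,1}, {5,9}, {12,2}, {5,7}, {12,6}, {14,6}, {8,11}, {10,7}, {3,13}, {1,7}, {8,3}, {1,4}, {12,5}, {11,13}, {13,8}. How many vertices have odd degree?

Degrees: 1:3, 2:1, 3:2, 4:1, 5:3, 6:2, 7:3, 8:3, 9:1, 10:1, 11:3, 12:3, 13:3, 14:1
Odd-degree vertices: 1, 2, 4, 5, 7, 8, 9, 10, 11, 12, 13, 14.

12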